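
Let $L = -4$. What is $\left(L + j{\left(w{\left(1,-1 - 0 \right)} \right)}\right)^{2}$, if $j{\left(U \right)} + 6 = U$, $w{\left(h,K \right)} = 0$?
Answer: $100$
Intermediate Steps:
$j{\left(U \right)} = -6 + U$
$\left(L + j{\left(w{\left(1,-1 - 0 \right)} \right)}\right)^{2} = \left(-4 + \left(-6 + 0\right)\right)^{2} = \left(-4 - 6\right)^{2} = \left(-10\right)^{2} = 100$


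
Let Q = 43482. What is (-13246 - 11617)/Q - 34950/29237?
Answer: -2246615431/1271283234 ≈ -1.7672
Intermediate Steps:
(-13246 - 11617)/Q - 34950/29237 = (-13246 - 11617)/43482 - 34950/29237 = -24863*1/43482 - 34950*1/29237 = -24863/43482 - 34950/29237 = -2246615431/1271283234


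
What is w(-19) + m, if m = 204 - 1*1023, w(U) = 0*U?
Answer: -819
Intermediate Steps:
w(U) = 0
m = -819 (m = 204 - 1023 = -819)
w(-19) + m = 0 - 819 = -819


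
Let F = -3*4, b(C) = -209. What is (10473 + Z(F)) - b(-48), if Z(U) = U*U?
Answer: 10826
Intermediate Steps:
F = -12
Z(U) = U²
(10473 + Z(F)) - b(-48) = (10473 + (-12)²) - 1*(-209) = (10473 + 144) + 209 = 10617 + 209 = 10826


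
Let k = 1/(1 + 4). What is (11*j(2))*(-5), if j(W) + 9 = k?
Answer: 484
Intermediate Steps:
k = 1/5 ≈ 0.20000
j(W) = -44/5 (j(W) = -9 + 1/5 = -44/5)
(11*j(2))*(-5) = (11*(-44/5))*(-5) = -484/5*(-5) = 484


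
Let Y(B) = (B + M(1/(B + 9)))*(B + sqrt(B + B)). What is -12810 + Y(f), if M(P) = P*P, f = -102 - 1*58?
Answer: 291624630/22801 - 29185272*I*sqrt(5)/22801 ≈ 12790.0 - 2862.2*I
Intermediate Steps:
f = -160 (f = -102 - 58 = -160)
M(P) = P**2
Y(B) = (B + (9 + B)**(-2))*(B + sqrt(2)*sqrt(B)) (Y(B) = (B + (1/(B + 9))**2)*(B + sqrt(B + B)) = (B + (1/(9 + B))**2)*(B + sqrt(2*B)) = (B + (9 + B)**(-2))*(B + sqrt(2)*sqrt(B)))
-12810 + Y(f) = -12810 + (-160 + sqrt(2)*sqrt(-160) + (9 - 160)**2*((-160)**2 + sqrt(2)*(-160)**(3/2)))/(9 - 160)**2 = -12810 + (-160 + sqrt(2)*(4*I*sqrt(10)) + (-151)**2*(25600 + sqrt(2)*(-640*I*sqrt(10))))/(-151)**2 = -12810 + (-160 + 8*I*sqrt(5) + 22801*(25600 - 1280*I*sqrt(5)))/22801 = -12810 + (-160 + 8*I*sqrt(5) + (583705600 - 29185280*I*sqrt(5)))/22801 = -12810 + (583705440 - 29185272*I*sqrt(5))/22801 = -12810 + (583705440/22801 - 29185272*I*sqrt(5)/22801) = 291624630/22801 - 29185272*I*sqrt(5)/22801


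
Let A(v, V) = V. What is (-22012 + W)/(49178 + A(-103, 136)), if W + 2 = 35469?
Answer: 4485/16438 ≈ 0.27284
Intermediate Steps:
W = 35467 (W = -2 + 35469 = 35467)
(-22012 + W)/(49178 + A(-103, 136)) = (-22012 + 35467)/(49178 + 136) = 13455/49314 = 13455*(1/49314) = 4485/16438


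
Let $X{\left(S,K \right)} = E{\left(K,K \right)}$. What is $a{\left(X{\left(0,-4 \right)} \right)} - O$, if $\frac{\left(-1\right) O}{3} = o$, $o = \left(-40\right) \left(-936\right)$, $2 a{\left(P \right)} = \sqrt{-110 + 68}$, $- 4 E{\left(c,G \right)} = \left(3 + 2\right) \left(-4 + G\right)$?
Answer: $112320 + \frac{i \sqrt{42}}{2} \approx 1.1232 \cdot 10^{5} + 3.2404 i$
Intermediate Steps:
$E{\left(c,G \right)} = 5 - \frac{5 G}{4}$ ($E{\left(c,G \right)} = - \frac{\left(3 + 2\right) \left(-4 + G\right)}{4} = - \frac{5 \left(-4 + G\right)}{4} = - \frac{-20 + 5 G}{4} = 5 - \frac{5 G}{4}$)
$X{\left(S,K \right)} = 5 - \frac{5 K}{4}$
$a{\left(P \right)} = \frac{i \sqrt{42}}{2}$ ($a{\left(P \right)} = \frac{\sqrt{-110 + 68}}{2} = \frac{\sqrt{-42}}{2} = \frac{i \sqrt{42}}{2}$)
$o = 37440$
$O = -112320$ ($O = \left(-3\right) 37440 = -112320$)
$a{\left(X{\left(0,-4 \right)} \right)} - O = \frac{i \sqrt{42}}{2} - -112320 = \frac{i \sqrt{42}}{2} + 112320 = 112320 + \frac{i \sqrt{42}}{2}$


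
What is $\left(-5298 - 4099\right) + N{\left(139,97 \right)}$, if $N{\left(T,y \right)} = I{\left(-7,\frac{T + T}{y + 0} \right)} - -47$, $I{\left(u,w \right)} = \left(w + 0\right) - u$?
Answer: $- \frac{905993}{97} \approx -9340.1$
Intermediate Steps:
$I{\left(u,w \right)} = w - u$
$N{\left(T,y \right)} = 54 + \frac{2 T}{y}$ ($N{\left(T,y \right)} = \left(\frac{T + T}{y + 0} - -7\right) - -47 = \left(\frac{2 T}{y} + 7\right) + 47 = \left(7 + \frac{2 T}{y}\right) + 47 = 54 + \frac{2 T}{y}$)
$\left(-5298 - 4099\right) + N{\left(139,97 \right)} = \left(-5298 - 4099\right) + \left(54 + 2 \cdot 139 \cdot \frac{1}{97}\right) = -9397 + \left(54 + 2 \cdot 139 \cdot \frac{1}{97}\right) = -9397 + \left(54 + \frac{278}{97}\right) = -9397 + \frac{5516}{97} = - \frac{905993}{97}$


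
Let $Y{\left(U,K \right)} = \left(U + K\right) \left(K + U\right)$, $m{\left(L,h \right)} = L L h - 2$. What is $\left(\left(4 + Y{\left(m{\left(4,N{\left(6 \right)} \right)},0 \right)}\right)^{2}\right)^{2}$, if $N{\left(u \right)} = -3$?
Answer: $39313100640256$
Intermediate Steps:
$m{\left(L,h \right)} = -2 + h L^{2}$ ($m{\left(L,h \right)} = L^{2} h - 2 = h L^{2} - 2 = -2 + h L^{2}$)
$Y{\left(U,K \right)} = \left(K + U\right)^{2}$ ($Y{\left(U,K \right)} = \left(K + U\right) \left(K + U\right) = \left(K + U\right)^{2}$)
$\left(\left(4 + Y{\left(m{\left(4,N{\left(6 \right)} \right)},0 \right)}\right)^{2}\right)^{2} = \left(\left(4 + \left(0 - \left(2 + 3 \cdot 4^{2}\right)\right)^{2}\right)^{2}\right)^{2} = \left(\left(4 + \left(0 - 50\right)^{2}\right)^{2}\right)^{2} = \left(\left(4 + \left(-50\right)^{2}\right)^{2}\right)^{2} = \left(\left(4 + 2500\right)^{2}\right)^{2} = \left(2504^{2}\right)^{2} = 6270016^{2} = 39313100640256$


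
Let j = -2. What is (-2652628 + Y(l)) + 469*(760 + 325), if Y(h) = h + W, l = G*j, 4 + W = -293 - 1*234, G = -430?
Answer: -2143434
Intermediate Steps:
W = -531 (W = -4 + (-293 - 1*234) = -4 + (-293 - 234) = -4 - 527 = -531)
l = 860 (l = -430*(-2) = 860)
Y(h) = -531 + h (Y(h) = h - 531 = -531 + h)
(-2652628 + Y(l)) + 469*(760 + 325) = (-2652628 + (-531 + 860)) + 469*(760 + 325) = (-2652628 + 329) + 469*1085 = -2652299 + 508865 = -2143434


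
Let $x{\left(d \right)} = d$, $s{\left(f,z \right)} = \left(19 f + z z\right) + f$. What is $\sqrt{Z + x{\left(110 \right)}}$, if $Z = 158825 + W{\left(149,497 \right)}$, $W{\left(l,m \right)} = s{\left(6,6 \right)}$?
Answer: $\sqrt{159091} \approx 398.86$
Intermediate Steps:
$s{\left(f,z \right)} = z^{2} + 20 f$ ($s{\left(f,z \right)} = \left(19 f + z^{2}\right) + f = \left(z^{2} + 19 f\right) + f = z^{2} + 20 f$)
$W{\left(l,m \right)} = 156$ ($W{\left(l,m \right)} = 6^{2} + 20 \cdot 6 = 36 + 120 = 156$)
$Z = 158981$ ($Z = 158825 + 156 = 158981$)
$\sqrt{Z + x{\left(110 \right)}} = \sqrt{158981 + 110} = \sqrt{159091}$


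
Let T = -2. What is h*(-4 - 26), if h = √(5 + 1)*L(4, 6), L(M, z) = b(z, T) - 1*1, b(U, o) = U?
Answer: -150*√6 ≈ -367.42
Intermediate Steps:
L(M, z) = -1 + z (L(M, z) = z - 1*1 = z - 1 = -1 + z)
h = 5*√6 (h = √(5 + 1)*(-1 + 6) = √6*5 = 5*√6 ≈ 12.247)
h*(-4 - 26) = (5*√6)*(-4 - 26) = (5*√6)*(-30) = -150*√6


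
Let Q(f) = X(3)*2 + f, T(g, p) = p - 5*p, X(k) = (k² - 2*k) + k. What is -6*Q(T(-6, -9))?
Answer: -288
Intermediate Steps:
X(k) = k² - k
T(g, p) = -4*p
Q(f) = 12 + f (Q(f) = (3*(-1 + 3))*2 + f = (3*2)*2 + f = 6*2 + f = 12 + f)
-6*Q(T(-6, -9)) = -6*(12 - 4*(-9)) = -6*(12 + 36) = -6*48 = -288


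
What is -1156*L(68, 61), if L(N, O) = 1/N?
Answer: -17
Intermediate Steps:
-1156*L(68, 61) = -1156/68 = -1156*1/68 = -17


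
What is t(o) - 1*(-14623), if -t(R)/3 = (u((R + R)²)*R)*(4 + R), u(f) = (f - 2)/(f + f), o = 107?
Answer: -1366057/428 ≈ -3191.7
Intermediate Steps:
u(f) = (-2 + f)/(2*f) (u(f) = (-2 + f)/((2*f)) = (-2 + f)*(1/(2*f)) = (-2 + f)/(2*f))
t(R) = -3*(-2 + 4*R²)*(4 + R)/(8*R) (t(R) = -3*((-2 + (R + R)²)/(2*((R + R)²)))*R*(4 + R) = -3*((-2 + (2*R)²)/(2*((2*R)²)))*R*(4 + R) = -3*((-2 + 4*R²)/(2*((4*R²))))*R*(4 + R) = -3*((1/(4*R²))*(-2 + 4*R²)/2)*R*(4 + R) = -3*((-2 + 4*R²)/(8*R²))*R*(4 + R) = -3*(-2 + 4*R²)/(8*R)*(4 + R) = -3*(-2 + 4*R²)*(4 + R)/(8*R))
t(o) - 1*(-14623) = -¾*(-1 + 2*107²)*(4 + 107)/107 - 1*(-14623) = -¾*1/107*(-1 + 2*11449)*111 + 14623 = -¾*1/107*(-1 + 22898)*111 + 14623 = -¾*1/107*22897*111 + 14623 = -7624701/428 + 14623 = -1366057/428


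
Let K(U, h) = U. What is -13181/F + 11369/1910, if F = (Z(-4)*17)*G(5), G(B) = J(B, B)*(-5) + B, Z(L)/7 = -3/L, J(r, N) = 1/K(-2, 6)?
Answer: -4014991/292230 ≈ -13.739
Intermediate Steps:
J(r, N) = -1/2 (J(r, N) = 1/(-2) = -1/2)
Z(L) = -21/L (Z(L) = 7*(-3/L) = -21/L)
G(B) = 5/2 + B (G(B) = -1/2*(-5) + B = 5/2 + B)
F = 5355/8 (F = (-21/(-4)*17)*(5/2 + 5) = (-21*(-1/4)*17)*(15/2) = ((21/4)*17)*(15/2) = (357/4)*(15/2) = 5355/8 ≈ 669.38)
-13181/F + 11369/1910 = -13181/5355/8 + 11369/1910 = -13181*8/5355 + 11369*(1/1910) = -15064/765 + 11369/1910 = -4014991/292230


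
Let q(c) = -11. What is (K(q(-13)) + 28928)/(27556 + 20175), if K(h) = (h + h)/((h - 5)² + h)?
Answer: 7087338/11694095 ≈ 0.60606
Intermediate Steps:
K(h) = 2*h/(h + (-5 + h)²) (K(h) = (2*h)/((-5 + h)² + h) = (2*h)/(h + (-5 + h)²) = 2*h/(h + (-5 + h)²))
(K(q(-13)) + 28928)/(27556 + 20175) = (2*(-11)/(-11 + (-5 - 11)²) + 28928)/(27556 + 20175) = (2*(-11)/(-11 + (-16)²) + 28928)/47731 = (2*(-11)/(-11 + 256) + 28928)*(1/47731) = (2*(-11)/245 + 28928)*(1/47731) = (2*(-11)*(1/245) + 28928)*(1/47731) = (-22/245 + 28928)*(1/47731) = (7087338/245)*(1/47731) = 7087338/11694095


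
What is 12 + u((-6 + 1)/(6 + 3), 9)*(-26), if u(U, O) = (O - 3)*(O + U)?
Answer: -3916/3 ≈ -1305.3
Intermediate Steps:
u(U, O) = (-3 + O)*(O + U)
12 + u((-6 + 1)/(6 + 3), 9)*(-26) = 12 + (9² - 3*9 - 3*(-6 + 1)/(6 + 3) + 9*((-6 + 1)/(6 + 3)))*(-26) = 12 + (81 - 27 - (-15)/9 + 9*(-5/9))*(-26) = 12 + (81 - 27 - (-15)/9 + 9*(-5*⅑))*(-26) = 12 + (81 - 27 - 3*(-5/9) + 9*(-5/9))*(-26) = 12 + (81 - 27 + 5/3 - 5)*(-26) = 12 + (152/3)*(-26) = 12 - 3952/3 = -3916/3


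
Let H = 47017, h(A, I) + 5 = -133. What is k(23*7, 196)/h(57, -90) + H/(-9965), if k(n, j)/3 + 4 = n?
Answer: -3727287/458390 ≈ -8.1313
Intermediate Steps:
k(n, j) = -12 + 3*n
h(A, I) = -138 (h(A, I) = -5 - 133 = -138)
k(23*7, 196)/h(57, -90) + H/(-9965) = (-12 + 3*(23*7))/(-138) + 47017/(-9965) = (-12 + 3*161)*(-1/138) + 47017*(-1/9965) = (-12 + 483)*(-1/138) - 47017/9965 = 471*(-1/138) - 47017/9965 = -157/46 - 47017/9965 = -3727287/458390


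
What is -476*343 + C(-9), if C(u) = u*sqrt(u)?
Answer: -163268 - 27*I ≈ -1.6327e+5 - 27.0*I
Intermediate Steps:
C(u) = u**(3/2)
-476*343 + C(-9) = -476*343 + (-9)**(3/2) = -163268 - 27*I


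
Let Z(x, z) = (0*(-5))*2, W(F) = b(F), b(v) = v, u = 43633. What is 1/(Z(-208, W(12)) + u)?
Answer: 1/43633 ≈ 2.2918e-5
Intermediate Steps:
W(F) = F
Z(x, z) = 0 (Z(x, z) = 0*2 = 0)
1/(Z(-208, W(12)) + u) = 1/(0 + 43633) = 1/43633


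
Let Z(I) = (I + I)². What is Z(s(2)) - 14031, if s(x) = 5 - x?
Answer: -13995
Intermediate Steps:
Z(I) = 4*I² (Z(I) = (2*I)² = 4*I²)
Z(s(2)) - 14031 = 4*(5 - 1*2)² - 14031 = 4*(5 - 2)² - 14031 = 4*3² - 14031 = 4*9 - 14031 = 36 - 14031 = -13995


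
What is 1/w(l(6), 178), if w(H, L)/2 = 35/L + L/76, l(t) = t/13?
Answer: 1691/8586 ≈ 0.19695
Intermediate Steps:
l(t) = t/13 (l(t) = t*(1/13) = t/13)
w(H, L) = 70/L + L/38 (w(H, L) = 2*(35/L + L/76) = 70/L + L/38)
1/w(l(6), 178) = 1/(70/178 + (1/38)*178) = 1/(70*(1/178) + 89/19) = 1/(35/89 + 89/19) = 1/(8586/1691) = 1691/8586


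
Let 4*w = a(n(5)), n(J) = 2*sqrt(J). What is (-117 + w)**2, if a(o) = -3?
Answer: 221841/16 ≈ 13865.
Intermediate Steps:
w = -3/4 (w = (1/4)*(-3) = -3/4 ≈ -0.75000)
(-117 + w)**2 = (-117 - 3/4)**2 = (-471/4)**2 = 221841/16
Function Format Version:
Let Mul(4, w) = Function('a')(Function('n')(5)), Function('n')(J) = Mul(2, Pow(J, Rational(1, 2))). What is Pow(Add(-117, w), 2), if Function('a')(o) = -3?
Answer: Rational(221841, 16) ≈ 13865.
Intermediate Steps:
w = Rational(-3, 4) (w = Mul(Rational(1, 4), -3) = Rational(-3, 4) ≈ -0.75000)
Pow(Add(-117, w), 2) = Pow(Add(-117, Rational(-3, 4)), 2) = Pow(Rational(-471, 4), 2) = Rational(221841, 16)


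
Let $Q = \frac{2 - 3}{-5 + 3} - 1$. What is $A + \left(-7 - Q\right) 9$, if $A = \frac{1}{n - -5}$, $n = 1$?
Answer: $- \frac{175}{3} \approx -58.333$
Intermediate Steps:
$Q = - \frac{1}{2}$ ($Q = - \frac{1}{-2} - 1 = \left(-1\right) \left(- \frac{1}{2}\right) - 1 = \frac{1}{2} - 1 = - \frac{1}{2} \approx -0.5$)
$A = \frac{1}{6}$ ($A = \frac{1}{1 - -5} = \frac{1}{1 + 5} = \frac{1}{6} \approx 0.16667$)
$A + \left(-7 - Q\right) 9 = \frac{1}{6} + \left(-7 - - \frac{1}{2}\right) 9 = \frac{1}{6} + \left(-7 + \frac{1}{2}\right) 9 = \frac{1}{6} - \frac{117}{2} = - \frac{175}{3}$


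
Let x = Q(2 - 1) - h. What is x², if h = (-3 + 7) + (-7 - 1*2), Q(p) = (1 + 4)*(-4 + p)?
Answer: 100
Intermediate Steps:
Q(p) = -20 + 5*p (Q(p) = 5*(-4 + p) = -20 + 5*p)
h = -5 (h = 4 + (-7 - 2) = 4 - 9 = -5)
x = -10 (x = (-20 + 5*(2 - 1)) - 1*(-5) = (-20 + 5*1) + 5 = (-20 + 5) + 5 = -15 + 5 = -10)
x² = (-10)² = 100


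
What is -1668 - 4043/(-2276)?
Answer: -3792325/2276 ≈ -1666.2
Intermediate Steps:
-1668 - 4043/(-2276) = -1668 - 4043*(-1)/2276 = -1668 - 1*(-4043/2276) = -1668 + 4043/2276 = -3792325/2276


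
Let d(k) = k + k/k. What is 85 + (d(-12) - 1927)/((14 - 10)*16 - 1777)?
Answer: 49181/571 ≈ 86.131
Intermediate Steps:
d(k) = 1 + k (d(k) = k + 1 = 1 + k)
85 + (d(-12) - 1927)/((14 - 10)*16 - 1777) = 85 + ((1 - 12) - 1927)/((14 - 10)*16 - 1777) = 85 + (-11 - 1927)/(4*16 - 1777) = 85 - 1938/(64 - 1777) = 85 - 1938/(-1713) = 85 - 1938*(-1/1713) = 85 + 646/571 = 49181/571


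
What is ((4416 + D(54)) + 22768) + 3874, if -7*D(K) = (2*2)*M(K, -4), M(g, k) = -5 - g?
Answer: 217642/7 ≈ 31092.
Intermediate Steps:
D(K) = 20/7 + 4*K/7 (D(K) = -2*2*(-5 - K)/7 = -4*(-5 - K)/7 = -(-20 - 4*K)/7 = 20/7 + 4*K/7)
((4416 + D(54)) + 22768) + 3874 = ((4416 + (20/7 + (4/7)*54)) + 22768) + 3874 = ((4416 + (20/7 + 216/7)) + 22768) + 3874 = ((4416 + 236/7) + 22768) + 3874 = (31148/7 + 22768) + 3874 = 190524/7 + 3874 = 217642/7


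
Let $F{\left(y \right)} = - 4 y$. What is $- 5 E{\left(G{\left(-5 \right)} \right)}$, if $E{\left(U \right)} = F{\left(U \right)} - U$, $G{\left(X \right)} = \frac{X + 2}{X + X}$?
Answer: $\frac{15}{2} \approx 7.5$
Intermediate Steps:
$G{\left(X \right)} = \frac{2 + X}{2 X}$
$E{\left(U \right)} = - 5 U$ ($E{\left(U \right)} = - 4 U - U = - 5 U$)
$- 5 E{\left(G{\left(-5 \right)} \right)} = - 5 \left(- 5 \frac{2 - 5}{2 \left(-5\right)}\right) = - 5 \left(- 5 \cdot \frac{1}{2} \left(- \frac{1}{5}\right) \left(-3\right)\right) = - 5 \left(\left(-5\right) \frac{3}{10}\right) = \left(-5\right) \left(- \frac{3}{2}\right) = \frac{15}{2}$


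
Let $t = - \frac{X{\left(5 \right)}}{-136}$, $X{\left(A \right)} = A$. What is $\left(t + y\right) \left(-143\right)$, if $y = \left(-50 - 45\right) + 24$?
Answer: $\frac{1380093}{136} \approx 10148.0$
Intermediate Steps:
$y = -71$ ($y = -95 + 24 = -71$)
$t = \frac{5}{136}$ ($t = - \frac{5}{-136} = - \frac{5 \left(-1\right)}{136} = \left(-1\right) \left(- \frac{5}{136}\right) = \frac{5}{136} \approx 0.036765$)
$\left(t + y\right) \left(-143\right) = \left(\frac{5}{136} - 71\right) \left(-143\right) = \left(- \frac{9651}{136}\right) \left(-143\right) = \frac{1380093}{136}$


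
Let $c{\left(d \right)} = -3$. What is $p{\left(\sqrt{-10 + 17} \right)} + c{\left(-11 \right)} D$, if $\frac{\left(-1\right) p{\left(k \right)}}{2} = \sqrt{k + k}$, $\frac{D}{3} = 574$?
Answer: $-5166 - 2 \sqrt{2} \sqrt[4]{7} \approx -5170.6$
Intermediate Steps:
$D = 1722$ ($D = 3 \cdot 574 = 1722$)
$p{\left(k \right)} = - 2 \sqrt{2} \sqrt{k}$ ($p{\left(k \right)} = - 2 \sqrt{k + k} = - 2 \sqrt{2 k} = - 2 \sqrt{2} \sqrt{k}$)
$p{\left(\sqrt{-10 + 17} \right)} + c{\left(-11 \right)} D = - 2 \sqrt{2} \sqrt{\sqrt{-10 + 17}} - 5166 = - 2 \sqrt{2} \sqrt{\sqrt{7}} - 5166 = - 2 \sqrt{2} \sqrt[4]{7} - 5166 = -5166 - 2 \sqrt{2} \sqrt[4]{7}$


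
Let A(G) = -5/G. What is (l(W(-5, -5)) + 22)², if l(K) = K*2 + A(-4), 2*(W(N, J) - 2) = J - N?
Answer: 11881/16 ≈ 742.56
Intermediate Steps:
W(N, J) = 2 + J/2 - N/2 (W(N, J) = 2 + (J - N)/2 = 2 + (J/2 - N/2) = 2 + J/2 - N/2)
l(K) = 5/4 + 2*K (l(K) = K*2 - 5/(-4) = 2*K - 5*(-¼) = 2*K + 5/4 = 5/4 + 2*K)
(l(W(-5, -5)) + 22)² = ((5/4 + 2*(2 + (½)*(-5) - ½*(-5))) + 22)² = ((5/4 + 2*(2 - 5/2 + 5/2)) + 22)² = ((5/4 + 2*2) + 22)² = ((5/4 + 4) + 22)² = (21/4 + 22)² = (109/4)² = 11881/16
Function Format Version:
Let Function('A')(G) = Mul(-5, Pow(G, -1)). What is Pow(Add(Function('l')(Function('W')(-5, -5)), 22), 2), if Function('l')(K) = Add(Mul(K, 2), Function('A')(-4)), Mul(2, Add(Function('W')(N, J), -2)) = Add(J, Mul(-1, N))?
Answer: Rational(11881, 16) ≈ 742.56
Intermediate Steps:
Function('W')(N, J) = Add(2, Mul(Rational(1, 2), J), Mul(Rational(-1, 2), N)) (Function('W')(N, J) = Add(2, Mul(Rational(1, 2), Add(J, Mul(-1, N)))) = Add(2, Add(Mul(Rational(1, 2), J), Mul(Rational(-1, 2), N))) = Add(2, Mul(Rational(1, 2), J), Mul(Rational(-1, 2), N)))
Function('l')(K) = Add(Rational(5, 4), Mul(2, K)) (Function('l')(K) = Add(Mul(K, 2), Mul(-5, Pow(-4, -1))) = Add(Mul(2, K), Mul(-5, Rational(-1, 4))) = Add(Mul(2, K), Rational(5, 4)) = Add(Rational(5, 4), Mul(2, K)))
Pow(Add(Function('l')(Function('W')(-5, -5)), 22), 2) = Pow(Add(Add(Rational(5, 4), Mul(2, Add(2, Mul(Rational(1, 2), -5), Mul(Rational(-1, 2), -5)))), 22), 2) = Pow(Add(Add(Rational(5, 4), Mul(2, Add(2, Rational(-5, 2), Rational(5, 2)))), 22), 2) = Pow(Add(Add(Rational(5, 4), Mul(2, 2)), 22), 2) = Pow(Add(Add(Rational(5, 4), 4), 22), 2) = Pow(Add(Rational(21, 4), 22), 2) = Pow(Rational(109, 4), 2) = Rational(11881, 16)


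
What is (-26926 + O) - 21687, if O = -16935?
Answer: -65548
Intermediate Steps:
(-26926 + O) - 21687 = (-26926 - 16935) - 21687 = -43861 - 21687 = -65548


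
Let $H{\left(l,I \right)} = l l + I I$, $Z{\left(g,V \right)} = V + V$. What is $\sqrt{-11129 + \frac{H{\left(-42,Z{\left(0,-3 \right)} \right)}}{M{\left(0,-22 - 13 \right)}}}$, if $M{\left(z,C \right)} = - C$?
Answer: $\frac{i \sqrt{542801}}{7} \approx 105.25 i$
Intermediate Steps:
$Z{\left(g,V \right)} = 2 V$
$H{\left(l,I \right)} = I^{2} + l^{2}$ ($H{\left(l,I \right)} = l^{2} + I^{2} = I^{2} + l^{2}$)
$\sqrt{-11129 + \frac{H{\left(-42,Z{\left(0,-3 \right)} \right)}}{M{\left(0,-22 - 13 \right)}}} = \sqrt{-11129 + \frac{\left(2 \left(-3\right)\right)^{2} + \left(-42\right)^{2}}{\left(-1\right) \left(-22 - 13\right)}} = \sqrt{-11129 + \frac{\left(-6\right)^{2} + 1764}{\left(-1\right) \left(-35\right)}} = \sqrt{-11129 + \frac{36 + 1764}{35}} = \sqrt{-11129 + 1800 \cdot \frac{1}{35}} = \sqrt{-11129 + \frac{360}{7}} = \sqrt{- \frac{77543}{7}} = \frac{i \sqrt{542801}}{7}$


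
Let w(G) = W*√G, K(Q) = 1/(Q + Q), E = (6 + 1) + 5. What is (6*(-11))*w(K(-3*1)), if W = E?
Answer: -132*I*√6 ≈ -323.33*I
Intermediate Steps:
E = 12 (E = 7 + 5 = 12)
K(Q) = 1/(2*Q)
W = 12
w(G) = 12*√G
(6*(-11))*w(K(-3*1)) = (6*(-11))*(12*√(1/(2*((-3*1))))) = -792*√((½)/(-3)) = -792*√((½)*(-⅓)) = -792*√(-⅙) = -792*I*√6/6 = -132*I*√6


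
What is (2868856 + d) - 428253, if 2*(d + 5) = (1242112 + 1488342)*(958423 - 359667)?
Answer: 817440298210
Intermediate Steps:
d = 817437857607 (d = -5 + ((1242112 + 1488342)*(958423 - 359667))/2 = -5 + (2730454*598756)/2 = -5 + (½)*1634875715224 = -5 + 817437857612 = 817437857607)
(2868856 + d) - 428253 = (2868856 + 817437857607) - 428253 = 817440726463 - 428253 = 817440298210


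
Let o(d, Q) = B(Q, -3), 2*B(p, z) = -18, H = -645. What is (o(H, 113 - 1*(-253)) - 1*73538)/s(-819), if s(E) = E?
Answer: 73547/819 ≈ 89.801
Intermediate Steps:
B(p, z) = -9 (B(p, z) = (½)*(-18) = -9)
o(d, Q) = -9
(o(H, 113 - 1*(-253)) - 1*73538)/s(-819) = (-9 - 1*73538)/(-819) = (-9 - 73538)*(-1/819) = -73547*(-1/819) = 73547/819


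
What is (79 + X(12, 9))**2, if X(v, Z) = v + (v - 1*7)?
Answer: 9216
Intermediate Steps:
X(v, Z) = -7 + 2*v (X(v, Z) = v + (v - 7) = v + (-7 + v) = -7 + 2*v)
(79 + X(12, 9))**2 = (79 + (-7 + 2*12))**2 = (79 + (-7 + 24))**2 = (79 + 17)**2 = 96**2 = 9216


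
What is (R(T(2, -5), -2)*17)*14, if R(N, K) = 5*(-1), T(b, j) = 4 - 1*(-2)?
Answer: -1190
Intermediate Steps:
T(b, j) = 6 (T(b, j) = 4 + 2 = 6)
R(N, K) = -5
(R(T(2, -5), -2)*17)*14 = -5*17*14 = -85*14 = -1190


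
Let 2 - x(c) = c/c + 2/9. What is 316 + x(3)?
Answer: 2851/9 ≈ 316.78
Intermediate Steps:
x(c) = 7/9 (x(c) = 2 - (c/c + 2/9) = 2 - (1 + 2*(⅑)) = 2 - (1 + 2/9) = 2 - 1*11/9 = 2 - 11/9 = 7/9)
316 + x(3) = 316 + 7/9 = 2851/9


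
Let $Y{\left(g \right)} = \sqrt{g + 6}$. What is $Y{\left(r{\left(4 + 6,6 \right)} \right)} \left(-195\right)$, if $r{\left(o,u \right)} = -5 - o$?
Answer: $- 585 i \approx - 585.0 i$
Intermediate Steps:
$Y{\left(g \right)} = \sqrt{6 + g}$
$Y{\left(r{\left(4 + 6,6 \right)} \right)} \left(-195\right) = \sqrt{6 - 15} \left(-195\right) = \sqrt{-9} \left(-195\right) = 3 i \left(-195\right) = - 585 i$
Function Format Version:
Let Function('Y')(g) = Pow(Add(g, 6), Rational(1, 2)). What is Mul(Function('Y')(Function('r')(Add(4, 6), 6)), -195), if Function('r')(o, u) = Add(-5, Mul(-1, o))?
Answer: Mul(-585, I) ≈ Mul(-585.00, I)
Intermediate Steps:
Function('Y')(g) = Pow(Add(6, g), Rational(1, 2))
Mul(Function('Y')(Function('r')(Add(4, 6), 6)), -195) = Mul(Pow(Add(6, Add(-5, Mul(-1, Add(4, 6)))), Rational(1, 2)), -195) = Mul(Pow(Add(6, Add(-5, Mul(-1, 10))), Rational(1, 2)), -195) = Mul(Pow(Add(6, Add(-5, -10)), Rational(1, 2)), -195) = Mul(Pow(Add(6, -15), Rational(1, 2)), -195) = Mul(Pow(-9, Rational(1, 2)), -195) = Mul(Mul(3, I), -195) = Mul(-585, I)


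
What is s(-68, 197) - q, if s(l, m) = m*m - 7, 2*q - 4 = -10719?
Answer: 88319/2 ≈ 44160.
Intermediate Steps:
q = -10715/2 (q = 2 + (½)*(-10719) = 2 - 10719/2 = -10715/2 ≈ -5357.5)
s(l, m) = -7 + m² (s(l, m) = m² - 7 = -7 + m²)
s(-68, 197) - q = (-7 + 197²) - 1*(-10715/2) = (-7 + 38809) + 10715/2 = 38802 + 10715/2 = 88319/2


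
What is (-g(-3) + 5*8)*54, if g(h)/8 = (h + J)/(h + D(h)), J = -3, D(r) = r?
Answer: 1728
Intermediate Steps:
g(h) = 4*(-3 + h)/h (g(h) = 8*((h - 3)/(h + h)) = 8*((-3 + h)/((2*h))) = 8*((-3 + h)*(1/(2*h))) = 8*((-3 + h)/(2*h)) = 4*(-3 + h)/h)
(-g(-3) + 5*8)*54 = (-(4 - 12/(-3)) + 5*8)*54 = (-(4 - 12*(-1/3)) + 40)*54 = (-(4 + 4) + 40)*54 = (-1*8 + 40)*54 = (-8 + 40)*54 = 32*54 = 1728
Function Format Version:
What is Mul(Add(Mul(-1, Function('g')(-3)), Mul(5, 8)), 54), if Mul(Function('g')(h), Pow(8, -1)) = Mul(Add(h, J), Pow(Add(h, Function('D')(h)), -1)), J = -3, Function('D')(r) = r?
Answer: 1728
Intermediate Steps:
Function('g')(h) = Mul(4, Pow(h, -1), Add(-3, h)) (Function('g')(h) = Mul(8, Mul(Add(h, -3), Pow(Add(h, h), -1))) = Mul(8, Mul(Add(-3, h), Pow(Mul(2, h), -1))) = Mul(8, Mul(Add(-3, h), Mul(Rational(1, 2), Pow(h, -1)))) = Mul(8, Mul(Rational(1, 2), Pow(h, -1), Add(-3, h))) = Mul(4, Pow(h, -1), Add(-3, h)))
Mul(Add(Mul(-1, Function('g')(-3)), Mul(5, 8)), 54) = Mul(Add(Mul(-1, Add(4, Mul(-12, Pow(-3, -1)))), Mul(5, 8)), 54) = Mul(Add(Mul(-1, Add(4, Mul(-12, Rational(-1, 3)))), 40), 54) = Mul(Add(Mul(-1, Add(4, 4)), 40), 54) = Mul(Add(Mul(-1, 8), 40), 54) = Mul(Add(-8, 40), 54) = Mul(32, 54) = 1728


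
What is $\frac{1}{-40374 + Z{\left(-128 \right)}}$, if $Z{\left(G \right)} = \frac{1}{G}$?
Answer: $- \frac{128}{5167873} \approx -2.4768 \cdot 10^{-5}$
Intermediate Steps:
$\frac{1}{-40374 + Z{\left(-128 \right)}} = \frac{1}{-40374 + \frac{1}{-128}} = \frac{1}{-40374 - \frac{1}{128}} = \frac{1}{- \frac{5167873}{128}} = - \frac{128}{5167873}$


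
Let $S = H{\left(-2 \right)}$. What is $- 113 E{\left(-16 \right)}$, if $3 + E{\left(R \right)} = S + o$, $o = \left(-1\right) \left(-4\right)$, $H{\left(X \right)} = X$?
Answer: $113$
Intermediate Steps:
$S = -2$
$o = 4$
$E{\left(R \right)} = -1$ ($E{\left(R \right)} = -3 + \left(-2 + 4\right) = -3 + 2 = -1$)
$- 113 E{\left(-16 \right)} = \left(-113\right) \left(-1\right) = 113$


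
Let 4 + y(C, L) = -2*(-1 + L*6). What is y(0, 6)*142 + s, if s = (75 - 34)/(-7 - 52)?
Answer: -620013/59 ≈ -10509.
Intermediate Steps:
y(C, L) = -2 - 12*L (y(C, L) = -4 - 2*(-1 + L*6) = -4 - 2*(-1 + 6*L) = -4 + (2 - 12*L) = -2 - 12*L)
s = -41/59 (s = 41/(-59) = 41*(-1/59) = -41/59 ≈ -0.69491)
y(0, 6)*142 + s = (-2 - 12*6)*142 - 41/59 = (-2 - 72)*142 - 41/59 = -74*142 - 41/59 = -10508 - 41/59 = -620013/59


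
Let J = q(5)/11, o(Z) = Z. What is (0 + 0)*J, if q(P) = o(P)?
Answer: 0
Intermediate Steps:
q(P) = P
J = 5/11 ≈ 0.45455
(0 + 0)*J = (0 + 0)*(5/11) = 0*(5/11) = 0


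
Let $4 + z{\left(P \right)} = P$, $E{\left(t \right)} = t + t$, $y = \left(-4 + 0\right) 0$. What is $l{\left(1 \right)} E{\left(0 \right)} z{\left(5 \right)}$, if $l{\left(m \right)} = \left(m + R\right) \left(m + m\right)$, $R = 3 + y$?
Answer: $0$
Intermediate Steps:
$y = 0$ ($y = \left(-4\right) 0 = 0$)
$R = 3$ ($R = 3 + 0 = 3$)
$E{\left(t \right)} = 2 t$
$z{\left(P \right)} = -4 + P$
$l{\left(m \right)} = 2 m \left(3 + m\right)$ ($l{\left(m \right)} = \left(m + 3\right) \left(m + m\right) = \left(3 + m\right) 2 m = 2 m \left(3 + m\right)$)
$l{\left(1 \right)} E{\left(0 \right)} z{\left(5 \right)} = 2 \cdot 1 \left(3 + 1\right) 2 \cdot 0 \left(-4 + 5\right) = 2 \cdot 1 \cdot 4 \cdot 0 \cdot 1 = 8 \cdot 0 \cdot 1 = 0 \cdot 1 = 0$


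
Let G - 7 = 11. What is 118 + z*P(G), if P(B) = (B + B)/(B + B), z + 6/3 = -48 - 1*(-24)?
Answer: 92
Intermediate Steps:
G = 18 (G = 7 + 11 = 18)
z = -26 (z = -2 + (-48 - 1*(-24)) = -2 + (-48 + 24) = -2 - 24 = -26)
P(B) = 1 (P(B) = (2*B)/((2*B)) = (2*B)*(1/(2*B)) = 1)
118 + z*P(G) = 118 - 26*1 = 118 - 26 = 92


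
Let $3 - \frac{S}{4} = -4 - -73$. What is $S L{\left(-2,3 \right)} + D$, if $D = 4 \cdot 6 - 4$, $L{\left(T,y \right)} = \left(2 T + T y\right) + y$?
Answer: $1868$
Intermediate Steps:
$S = -264$ ($S = 12 - 4 \left(-4 - -73\right) = 12 - 4 \left(-4 + 73\right) = 12 - 276 = -264$)
$L{\left(T,y \right)} = y + 2 T + T y$
$D = 20$ ($D = 24 - 4 = 20$)
$S L{\left(-2,3 \right)} + D = - 264 \left(3 + 2 \left(-2\right) - 6\right) + 20 = - 264 \left(3 - 4 - 6\right) + 20 = \left(-264\right) \left(-7\right) + 20 = 1848 + 20 = 1868$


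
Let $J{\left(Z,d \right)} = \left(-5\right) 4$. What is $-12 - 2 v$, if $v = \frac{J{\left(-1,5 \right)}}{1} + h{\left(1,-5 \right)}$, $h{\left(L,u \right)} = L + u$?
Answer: $36$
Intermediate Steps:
$J{\left(Z,d \right)} = -20$
$v = -24$ ($v = 1^{-1} \left(-20\right) + \left(1 - 5\right) = 1 \left(-20\right) - 4 = -20 - 4 = -24$)
$-12 - 2 v = -12 - -48 = -12 + 48 = 36$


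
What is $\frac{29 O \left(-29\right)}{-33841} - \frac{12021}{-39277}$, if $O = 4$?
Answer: $\frac{538930489}{1329172957} \approx 0.40546$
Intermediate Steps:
$\frac{29 O \left(-29\right)}{-33841} - \frac{12021}{-39277} = \frac{29 \cdot 4 \left(-29\right)}{-33841} - \frac{12021}{-39277} = 116 \left(-29\right) \left(- \frac{1}{33841}\right) - - \frac{12021}{39277} = \left(-3364\right) \left(- \frac{1}{33841}\right) + \frac{12021}{39277} = \frac{3364}{33841} + \frac{12021}{39277} = \frac{538930489}{1329172957}$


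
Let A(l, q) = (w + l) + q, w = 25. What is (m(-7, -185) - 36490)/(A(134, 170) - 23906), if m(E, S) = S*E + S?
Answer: 1220/813 ≈ 1.5006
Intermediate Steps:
m(E, S) = S + E*S (m(E, S) = E*S + S = S + E*S)
A(l, q) = 25 + l + q (A(l, q) = (25 + l) + q = 25 + l + q)
(m(-7, -185) - 36490)/(A(134, 170) - 23906) = (-185*(1 - 7) - 36490)/((25 + 134 + 170) - 23906) = (-185*(-6) - 36490)/(329 - 23906) = (1110 - 36490)/(-23577) = -35380*(-1/23577) = 1220/813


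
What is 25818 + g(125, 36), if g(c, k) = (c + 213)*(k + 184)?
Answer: 100178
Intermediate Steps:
g(c, k) = (184 + k)*(213 + c) (g(c, k) = (213 + c)*(184 + k) = (184 + k)*(213 + c))
25818 + g(125, 36) = 25818 + (39192 + 184*125 + 213*36 + 125*36) = 25818 + (39192 + 23000 + 7668 + 4500) = 25818 + 74360 = 100178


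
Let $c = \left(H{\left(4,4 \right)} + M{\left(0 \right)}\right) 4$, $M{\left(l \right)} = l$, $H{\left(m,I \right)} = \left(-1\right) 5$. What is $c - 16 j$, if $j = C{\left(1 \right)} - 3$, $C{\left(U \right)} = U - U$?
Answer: $28$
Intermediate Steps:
$C{\left(U \right)} = 0$
$H{\left(m,I \right)} = -5$
$j = -3$ ($j = 0 - 3 = -3$)
$c = -20$ ($c = \left(-5 + 0\right) 4 = \left(-5\right) 4 = -20$)
$c - 16 j = -20 - -48 = -20 + 48 = 28$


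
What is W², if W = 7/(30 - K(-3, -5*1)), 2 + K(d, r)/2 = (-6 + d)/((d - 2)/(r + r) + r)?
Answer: 49/900 ≈ 0.054444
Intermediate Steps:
K(d, r) = -4 + 2*(-6 + d)/(r + (-2 + d)/(2*r)) (K(d, r) = -4 + 2*((-6 + d)/((d - 2)/(r + r) + r)) = -4 + 2*((-6 + d)/((-2 + d)/((2*r)) + r)) = -4 + 2*((-6 + d)/((-2 + d)*(1/(2*r)) + r)) = -4 + 2*((-6 + d)/((-2 + d)/(2*r) + r)) = -4 + 2*((-6 + d)/(r + (-2 + d)/(2*r))) = -4 + 2*(-6 + d)/(r + (-2 + d)/(2*r)))
W = 7/30 (W = 7/(30 - 4*(2 - 1*(-3) - (-30) - 2*(-5*1)² - (-15))/(-2 - 3 + 2*(-5*1)²)) = 7/(30 - 4*(2 + 3 - 6*(-5) - 2*(-5)² - 3*(-5))/(-2 - 3 + 2*(-5)²)) = 7/(30 - 4*(2 + 3 + 30 - 2*25 + 15)/(-2 - 3 + 2*25)) = 7/(30 - 4*(2 + 3 + 30 - 50 + 15)/(-2 - 3 + 50)) = 7/(30 - 4*0/45) = 7/(30 - 1*0) = 7/(30 + 0) = 7/30 ≈ 0.23333)
W² = (7/30)² = 49/900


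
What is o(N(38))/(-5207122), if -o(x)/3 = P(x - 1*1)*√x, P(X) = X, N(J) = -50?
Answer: -765*I*√2/5207122 ≈ -0.00020777*I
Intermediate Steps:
o(x) = -3*√x*(-1 + x) (o(x) = -3*(x - 1*1)*√x = -3*(x - 1)*√x = -3*(-1 + x)*√x = -3*√x*(-1 + x))
o(N(38))/(-5207122) = (3*√(-50)*(1 - 1*(-50)))/(-5207122) = (3*(5*I*√2)*(1 + 50))*(-1/5207122) = (3*(5*I*√2)*51)*(-1/5207122) = (765*I*√2)*(-1/5207122) = -765*I*√2/5207122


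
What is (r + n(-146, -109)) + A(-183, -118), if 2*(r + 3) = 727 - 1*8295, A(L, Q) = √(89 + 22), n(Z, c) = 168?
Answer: -3619 + √111 ≈ -3608.5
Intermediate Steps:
A(L, Q) = √111
r = -3787 (r = -3 + (727 - 1*8295)/2 = -3 + (727 - 8295)/2 = -3 + (½)*(-7568) = -3 - 3784 = -3787)
(r + n(-146, -109)) + A(-183, -118) = (-3787 + 168) + √111 = -3619 + √111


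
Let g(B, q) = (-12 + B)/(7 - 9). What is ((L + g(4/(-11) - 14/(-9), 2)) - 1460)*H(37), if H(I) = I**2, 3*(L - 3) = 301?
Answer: -183137975/99 ≈ -1.8499e+6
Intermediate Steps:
g(B, q) = 6 - B/2 (g(B, q) = (-12 + B)/(-2) = (-12 + B)*(-1/2) = 6 - B/2)
L = 310/3 (L = 3 + (1/3)*301 = 3 + 301/3 = 310/3 ≈ 103.33)
((L + g(4/(-11) - 14/(-9), 2)) - 1460)*H(37) = ((310/3 + (6 - (4/(-11) - 14/(-9))/2)) - 1460)*37**2 = ((310/3 + (6 - (4*(-1/11) - 14*(-1/9))/2)) - 1460)*1369 = ((310/3 + (6 - (-4/11 + 14/9)/2)) - 1460)*1369 = ((310/3 + (6 - 1/2*118/99)) - 1460)*1369 = ((310/3 + (6 - 59/99)) - 1460)*1369 = ((310/3 + 535/99) - 1460)*1369 = (10765/99 - 1460)*1369 = -133775/99*1369 = -183137975/99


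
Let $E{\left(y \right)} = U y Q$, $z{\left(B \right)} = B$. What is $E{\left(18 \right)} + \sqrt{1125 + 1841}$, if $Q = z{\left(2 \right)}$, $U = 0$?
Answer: $\sqrt{2966} \approx 54.461$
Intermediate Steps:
$Q = 2$
$E{\left(y \right)} = 0$ ($E{\left(y \right)} = 0 y 2 = 0 \cdot 2 = 0$)
$E{\left(18 \right)} + \sqrt{1125 + 1841} = 0 + \sqrt{1125 + 1841} = 0 + \sqrt{2966} = \sqrt{2966}$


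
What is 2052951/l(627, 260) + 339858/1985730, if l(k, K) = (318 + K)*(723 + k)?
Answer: 48242195407/17216279100 ≈ 2.8021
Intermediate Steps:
2052951/l(627, 260) + 339858/1985730 = 2052951/(229914 + 318*627 + 723*260 + 260*627) + 339858/1985730 = 2052951/(229914 + 199386 + 187980 + 163020) + 339858*(1/1985730) = 2052951/780300 + 56643/330955 = 2052951*(1/780300) + 56643/330955 = 684317/260100 + 56643/330955 = 48242195407/17216279100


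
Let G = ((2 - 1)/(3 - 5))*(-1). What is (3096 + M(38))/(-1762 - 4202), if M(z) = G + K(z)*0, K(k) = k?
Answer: -6193/11928 ≈ -0.51920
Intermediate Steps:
G = ½ (G = (1/(-2))*(-1) = (1*(-½))*(-1) = -½*(-1) = ½ ≈ 0.50000)
M(z) = ½ (M(z) = ½ + z*0 = ½ + 0 = ½)
(3096 + M(38))/(-1762 - 4202) = (3096 + ½)/(-1762 - 4202) = (6193/2)/(-5964) = (6193/2)*(-1/5964) = -6193/11928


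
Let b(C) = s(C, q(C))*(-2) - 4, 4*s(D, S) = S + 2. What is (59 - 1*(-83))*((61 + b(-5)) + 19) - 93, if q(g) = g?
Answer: 10912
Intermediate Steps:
s(D, S) = ½ + S/4 (s(D, S) = (S + 2)/4 = (2 + S)/4 = ½ + S/4)
b(C) = -5 - C/2 (b(C) = (½ + C/4)*(-2) - 4 = (-1 - C/2) - 4 = -5 - C/2)
(59 - 1*(-83))*((61 + b(-5)) + 19) - 93 = (59 - 1*(-83))*((61 + (-5 - ½*(-5))) + 19) - 93 = (59 + 83)*((61 + (-5 + 5/2)) + 19) - 93 = 142*((61 - 5/2) + 19) - 93 = 142*(117/2 + 19) - 93 = 142*(155/2) - 93 = 11005 - 93 = 10912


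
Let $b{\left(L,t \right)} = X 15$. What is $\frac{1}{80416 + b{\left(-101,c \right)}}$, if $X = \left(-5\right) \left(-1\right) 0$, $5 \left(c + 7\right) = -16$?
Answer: $\frac{1}{80416} \approx 1.2435 \cdot 10^{-5}$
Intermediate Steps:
$c = - \frac{51}{5}$ ($c = -7 + \frac{1}{5} \left(-16\right) = -7 - \frac{16}{5} = - \frac{51}{5} \approx -10.2$)
$X = 0$ ($X = 5 \cdot 0 = 0$)
$b{\left(L,t \right)} = 0$ ($b{\left(L,t \right)} = 0 \cdot 15 = 0$)
$\frac{1}{80416 + b{\left(-101,c \right)}} = \frac{1}{80416 + 0} = \frac{1}{80416}$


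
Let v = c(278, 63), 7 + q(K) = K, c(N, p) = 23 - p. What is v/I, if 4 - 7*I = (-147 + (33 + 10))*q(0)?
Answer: 70/181 ≈ 0.38674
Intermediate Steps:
q(K) = -7 + K
v = -40 (v = 23 - 1*63 = 23 - 63 = -40)
I = -724/7 (I = 4/7 - (-147 + (33 + 10))*(-7 + 0)/7 = 4/7 - (-147 + 43)*(-7)/7 = 4/7 - (-104)*(-7)/7 = 4/7 - 1/7*728 = 4/7 - 104 = -724/7 ≈ -103.43)
v/I = -40/(-724/7) = -40*(-7/724) = 70/181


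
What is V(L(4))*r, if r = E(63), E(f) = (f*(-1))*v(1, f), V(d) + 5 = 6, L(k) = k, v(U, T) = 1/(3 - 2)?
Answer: -63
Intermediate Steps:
v(U, T) = 1 (v(U, T) = 1/1 = 1)
V(d) = 1 (V(d) = -5 + 6 = 1)
E(f) = -f (E(f) = (f*(-1))*1 = -f*1 = -f)
r = -63 (r = -1*63 = -63)
V(L(4))*r = 1*(-63) = -63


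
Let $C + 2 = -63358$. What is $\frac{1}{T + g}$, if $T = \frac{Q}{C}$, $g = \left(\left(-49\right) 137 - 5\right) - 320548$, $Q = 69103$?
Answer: $- \frac{63360}{20735642863} \approx -3.0556 \cdot 10^{-6}$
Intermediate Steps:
$C = -63360$ ($C = -2 - 63358 = -63360$)
$g = -327266$ ($g = \left(-6713 - 5\right) - 320548 = -6718 - 320548 = -327266$)
$T = - \frac{69103}{63360}$ ($T = \frac{69103}{-63360} = 69103 \left(- \frac{1}{63360}\right) = - \frac{69103}{63360} \approx -1.0906$)
$\frac{1}{T + g} = \frac{1}{- \frac{69103}{63360} - 327266} = \frac{1}{- \frac{20735642863}{63360}} = - \frac{63360}{20735642863}$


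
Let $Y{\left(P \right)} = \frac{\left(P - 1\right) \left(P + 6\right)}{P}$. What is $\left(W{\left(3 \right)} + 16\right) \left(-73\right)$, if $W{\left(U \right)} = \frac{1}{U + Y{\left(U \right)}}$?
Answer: $- \frac{10585}{9} \approx -1176.1$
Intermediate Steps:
$Y{\left(P \right)} = \frac{\left(-1 + P\right) \left(6 + P\right)}{P}$
$W{\left(U \right)} = \frac{1}{5 - \frac{6}{U} + 2 U}$ ($W{\left(U \right)} = \frac{1}{U + \left(5 + U - \frac{6}{U}\right)} = \frac{1}{5 - \frac{6}{U} + 2 U}$)
$\left(W{\left(3 \right)} + 16\right) \left(-73\right) = \left(\frac{3}{-6 + 3^{2} + 3 \left(5 + 3\right)} + 16\right) \left(-73\right) = \left(\frac{3}{-6 + 9 + 3 \cdot 8} + 16\right) \left(-73\right) = \left(\frac{3}{-6 + 9 + 24} + 16\right) \left(-73\right) = \left(\frac{3}{27} + 16\right) \left(-73\right) = \left(3 \cdot \frac{1}{27} + 16\right) \left(-73\right) = \left(\frac{1}{9} + 16\right) \left(-73\right) = \frac{145}{9} \left(-73\right) = - \frac{10585}{9}$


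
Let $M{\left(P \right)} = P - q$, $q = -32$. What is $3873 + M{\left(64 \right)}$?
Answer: $3969$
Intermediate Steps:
$M{\left(P \right)} = 32 + P$ ($M{\left(P \right)} = P - -32 = P + 32 = 32 + P$)
$3873 + M{\left(64 \right)} = 3873 + \left(32 + 64\right) = 3873 + 96 = 3969$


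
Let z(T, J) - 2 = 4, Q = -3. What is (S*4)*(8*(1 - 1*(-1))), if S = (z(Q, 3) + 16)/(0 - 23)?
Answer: -1408/23 ≈ -61.217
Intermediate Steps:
z(T, J) = 6 (z(T, J) = 2 + 4 = 6)
S = -22/23 (S = (6 + 16)/(0 - 23) = 22/(-23) = 22*(-1/23) = -22/23 ≈ -0.95652)
(S*4)*(8*(1 - 1*(-1))) = (-22/23*4)*(8*(1 - 1*(-1))) = -704*(1 + 1)/23 = -704*2/23 = -88/23*16 = -1408/23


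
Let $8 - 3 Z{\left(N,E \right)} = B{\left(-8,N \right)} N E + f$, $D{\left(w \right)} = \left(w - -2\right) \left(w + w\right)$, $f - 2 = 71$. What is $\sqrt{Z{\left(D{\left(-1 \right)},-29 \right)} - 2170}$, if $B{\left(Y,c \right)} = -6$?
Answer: $\frac{i \sqrt{18681}}{3} \approx 45.56 i$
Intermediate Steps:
$f = 73$ ($f = 2 + 71 = 73$)
$D{\left(w \right)} = 2 w \left(2 + w\right)$ ($D{\left(w \right)} = \left(w + \left(-1 + 3\right)\right) 2 w = \left(w + 2\right) 2 w = \left(2 + w\right) 2 w = 2 w \left(2 + w\right)$)
$Z{\left(N,E \right)} = - \frac{65}{3} + 2 E N$ ($Z{\left(N,E \right)} = \frac{8}{3} - \frac{- 6 N E + 73}{3} = \frac{8}{3} - \frac{- 6 E N + 73}{3} = \frac{8}{3} - \frac{73 - 6 E N}{3} = \frac{8}{3} + \left(- \frac{73}{3} + 2 E N\right) = - \frac{65}{3} + 2 E N$)
$\sqrt{Z{\left(D{\left(-1 \right)},-29 \right)} - 2170} = \sqrt{\left(- \frac{65}{3} + 2 \left(-29\right) 2 \left(-1\right) \left(2 - 1\right)\right) - 2170} = \sqrt{\left(- \frac{65}{3} + 2 \left(-29\right) 2 \left(-1\right) 1\right) - 2170} = \sqrt{\left(- \frac{65}{3} + 2 \left(-29\right) \left(-2\right)\right) - 2170} = \sqrt{\left(- \frac{65}{3} + 116\right) - 2170} = \sqrt{\frac{283}{3} - 2170} = \sqrt{- \frac{6227}{3}} = \frac{i \sqrt{18681}}{3}$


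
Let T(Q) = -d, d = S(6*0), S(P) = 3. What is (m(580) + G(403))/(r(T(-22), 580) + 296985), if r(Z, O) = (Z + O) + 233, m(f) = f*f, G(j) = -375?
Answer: 67205/59559 ≈ 1.1284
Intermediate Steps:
d = 3
m(f) = f²
T(Q) = -3 (T(Q) = -1*3 = -3)
r(Z, O) = 233 + O + Z (r(Z, O) = (O + Z) + 233 = 233 + O + Z)
(m(580) + G(403))/(r(T(-22), 580) + 296985) = (580² - 375)/((233 + 580 - 3) + 296985) = (336400 - 375)/(810 + 296985) = 336025/297795 = 336025*(1/297795) = 67205/59559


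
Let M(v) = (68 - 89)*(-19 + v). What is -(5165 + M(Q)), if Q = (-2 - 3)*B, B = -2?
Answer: -5354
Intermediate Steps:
Q = 10 (Q = (-2 - 3)*(-2) = -5*(-2) = 10)
M(v) = 399 - 21*v (M(v) = -21*(-19 + v) = 399 - 21*v)
-(5165 + M(Q)) = -(5165 + (399 - 21*10)) = -(5165 + (399 - 210)) = -(5165 + 189) = -1*5354 = -5354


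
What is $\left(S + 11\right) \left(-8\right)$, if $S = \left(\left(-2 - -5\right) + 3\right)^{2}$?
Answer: $-376$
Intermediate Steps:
$S = 36$ ($S = \left(\left(-2 + 5\right) + 3\right)^{2} = \left(3 + 3\right)^{2} = 6^{2} = 36$)
$\left(S + 11\right) \left(-8\right) = \left(36 + 11\right) \left(-8\right) = 47 \left(-8\right) = -376$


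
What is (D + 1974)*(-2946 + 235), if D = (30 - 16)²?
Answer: -5882870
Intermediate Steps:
D = 196 (D = 14² = 196)
(D + 1974)*(-2946 + 235) = (196 + 1974)*(-2946 + 235) = 2170*(-2711) = -5882870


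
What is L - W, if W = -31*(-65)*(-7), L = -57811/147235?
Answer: 2076691864/147235 ≈ 14105.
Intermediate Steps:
L = -57811/147235 (L = -57811*1/147235 = -57811/147235 ≈ -0.39264)
W = -14105 (W = 2015*(-7) = -14105)
L - W = -57811/147235 - 1*(-14105) = -57811/147235 + 14105 = 2076691864/147235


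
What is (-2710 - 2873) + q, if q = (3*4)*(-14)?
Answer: -5751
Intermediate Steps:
q = -168 (q = 12*(-14) = -168)
(-2710 - 2873) + q = (-2710 - 2873) - 168 = -5583 - 168 = -5751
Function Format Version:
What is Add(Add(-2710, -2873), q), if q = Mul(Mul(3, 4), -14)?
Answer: -5751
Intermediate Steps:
q = -168 (q = Mul(12, -14) = -168)
Add(Add(-2710, -2873), q) = Add(Add(-2710, -2873), -168) = Add(-5583, -168) = -5751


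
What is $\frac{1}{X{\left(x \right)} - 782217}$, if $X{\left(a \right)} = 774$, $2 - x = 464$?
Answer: $- \frac{1}{781443} \approx -1.2797 \cdot 10^{-6}$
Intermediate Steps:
$x = -462$ ($x = 2 - 464 = -462$)
$\frac{1}{X{\left(x \right)} - 782217} = \frac{1}{774 - 782217} = \frac{1}{-781443} = - \frac{1}{781443}$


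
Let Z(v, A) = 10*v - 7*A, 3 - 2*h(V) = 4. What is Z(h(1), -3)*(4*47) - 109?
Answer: 2899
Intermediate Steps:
h(V) = -1/2 (h(V) = 3/2 - 1/2*4 = 3/2 - 2 = -1/2)
Z(v, A) = -7*A + 10*v
Z(h(1), -3)*(4*47) - 109 = (-7*(-3) + 10*(-1/2))*(4*47) - 109 = (21 - 5)*188 - 109 = 16*188 - 109 = 3008 - 109 = 2899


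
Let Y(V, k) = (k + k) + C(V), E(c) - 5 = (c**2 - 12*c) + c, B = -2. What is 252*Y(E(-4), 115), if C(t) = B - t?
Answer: 41076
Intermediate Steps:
E(c) = 5 + c**2 - 11*c (E(c) = 5 + ((c**2 - 12*c) + c) = 5 + (c**2 - 11*c) = 5 + c**2 - 11*c)
C(t) = -2 - t
Y(V, k) = -2 - V + 2*k (Y(V, k) = (k + k) + (-2 - V) = 2*k + (-2 - V) = -2 - V + 2*k)
252*Y(E(-4), 115) = 252*(-2 - (5 + (-4)**2 - 11*(-4)) + 2*115) = 252*(-2 - (5 + 16 + 44) + 230) = 252*(-2 - 1*65 + 230) = 252*(-2 - 65 + 230) = 252*163 = 41076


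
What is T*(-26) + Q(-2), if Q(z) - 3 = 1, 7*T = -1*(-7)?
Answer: -22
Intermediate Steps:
T = 1 (T = (-1*(-7))/7 = (1/7)*7 = 1)
Q(z) = 4 (Q(z) = 3 + 1 = 4)
T*(-26) + Q(-2) = 1*(-26) + 4 = -26 + 4 = -22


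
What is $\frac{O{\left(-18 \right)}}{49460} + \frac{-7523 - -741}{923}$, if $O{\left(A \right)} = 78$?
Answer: $- \frac{167682863}{22825790} \approx -7.3462$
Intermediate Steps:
$\frac{O{\left(-18 \right)}}{49460} + \frac{-7523 - -741}{923} = \frac{78}{49460} + \frac{-7523 - -741}{923} = 78 \cdot \frac{1}{49460} + \left(-7523 + 741\right) \frac{1}{923} = \frac{39}{24730} - \frac{6782}{923} = - \frac{167682863}{22825790}$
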